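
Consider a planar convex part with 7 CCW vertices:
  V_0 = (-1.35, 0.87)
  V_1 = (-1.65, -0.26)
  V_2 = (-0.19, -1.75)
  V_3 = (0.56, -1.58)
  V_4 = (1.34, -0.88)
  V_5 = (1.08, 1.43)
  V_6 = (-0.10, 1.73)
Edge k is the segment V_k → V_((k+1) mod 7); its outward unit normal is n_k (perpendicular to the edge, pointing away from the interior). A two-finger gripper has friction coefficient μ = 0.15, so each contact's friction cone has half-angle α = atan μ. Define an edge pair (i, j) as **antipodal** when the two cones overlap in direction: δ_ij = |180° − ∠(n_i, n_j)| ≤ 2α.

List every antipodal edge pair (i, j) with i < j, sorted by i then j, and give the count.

count = 1; pairs: (3,6)

α = atan 0.15 = 8.53°;  2α = 17.06°
n_0 = (-0.9665, +0.2566)
n_1 = (-0.7143, -0.6999)
n_2 = (+0.2211, -0.9753)
n_3 = (+0.6679, -0.7442)
n_4 = (+0.9937, +0.1118)
n_5 = (+0.2464, +0.9692)
n_6 = (-0.5668, +0.8238)
  (0,1): δ = 120.71°  ·
  (0,2): δ = 62.36°  ·
  (0,3): δ = 33.23°  ·
  (0,4): δ = 21.29°  ·
  (0,5): δ = 90.60°  ·
  (0,6): δ = 139.40°  ·
  (1,2): δ = 121.65°  ·
  (1,3): δ = 92.51°  ·
  (1,4): δ = 38.00°  ·
  (1,5): δ = 31.32°  ·
  (1,6): δ = 80.11°  ·
  (2,3): δ = 150.87°  ·
  (2,4): δ = 96.35°  ·
  (2,5): δ = 27.04°  ·
  (2,6): δ = 21.76°  ·
  (3,4): δ = 125.48°  ·
  (3,5): δ = 56.17°  ·
  (3,6): δ = 7.38°  ✓
  (4,5): δ = 110.69°  ·
  (4,6): δ = 61.89°  ·
  (5,6): δ = 131.21°  ·
antipodal pairs: 1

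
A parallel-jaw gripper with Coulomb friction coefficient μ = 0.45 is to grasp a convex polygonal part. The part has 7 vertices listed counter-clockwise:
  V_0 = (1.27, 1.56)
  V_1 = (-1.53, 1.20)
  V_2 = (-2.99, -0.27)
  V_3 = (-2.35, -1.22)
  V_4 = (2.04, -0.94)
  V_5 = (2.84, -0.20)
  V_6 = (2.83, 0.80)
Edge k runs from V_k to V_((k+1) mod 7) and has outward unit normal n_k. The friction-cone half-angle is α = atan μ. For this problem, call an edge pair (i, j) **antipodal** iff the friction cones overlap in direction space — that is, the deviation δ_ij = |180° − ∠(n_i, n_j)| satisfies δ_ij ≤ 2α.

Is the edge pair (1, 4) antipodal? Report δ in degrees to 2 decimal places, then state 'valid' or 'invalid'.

δ = 2.43°, valid

α = atan 0.45 = 24.23°;  2α = 48.46°
edge 1: e_1 = (-1.46, -1.47);  n_1 = (-0.7095, +0.7047)
edge 4: e_4 = (+0.80, +0.74);  n_4 = (+0.6790, -0.7341)
∠(n_1, n_4) = 177.57°
δ = |180° − 177.57°| = 2.43°
2.43° ≤ 2α = 48.46°  →  valid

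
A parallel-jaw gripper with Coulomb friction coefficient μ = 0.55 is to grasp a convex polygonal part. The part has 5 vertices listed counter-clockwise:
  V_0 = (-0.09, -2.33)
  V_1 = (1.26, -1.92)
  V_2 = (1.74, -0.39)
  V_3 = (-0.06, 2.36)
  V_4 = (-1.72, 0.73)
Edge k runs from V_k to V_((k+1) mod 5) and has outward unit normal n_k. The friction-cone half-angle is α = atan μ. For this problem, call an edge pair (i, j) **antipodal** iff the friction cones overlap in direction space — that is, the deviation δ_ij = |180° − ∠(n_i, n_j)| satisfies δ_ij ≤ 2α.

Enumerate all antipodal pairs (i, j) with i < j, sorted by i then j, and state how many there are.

α = atan 0.55 = 28.81°;  2α = 57.62°
n_0 = (+0.2906, -0.9568)
n_1 = (+0.9541, -0.2993)
n_2 = (+0.8367, +0.5477)
n_3 = (-0.7006, +0.7135)
n_4 = (-0.8826, -0.4701)
  (0,1): δ = 124.31°  ·
  (0,2): δ = 73.69°  ·
  (0,3): δ = 27.58°  ✓
  (0,4): δ = 101.15°  ·
  (1,2): δ = 129.38°  ·
  (1,3): δ = 28.10°  ✓
  (1,4): δ = 45.46°  ✓
  (2,3): δ = 78.73°  ·
  (2,4): δ = 5.16°  ✓
  (3,4): δ = 106.43°  ·
antipodal pairs: 4

count = 4; pairs: (0,3), (1,3), (1,4), (2,4)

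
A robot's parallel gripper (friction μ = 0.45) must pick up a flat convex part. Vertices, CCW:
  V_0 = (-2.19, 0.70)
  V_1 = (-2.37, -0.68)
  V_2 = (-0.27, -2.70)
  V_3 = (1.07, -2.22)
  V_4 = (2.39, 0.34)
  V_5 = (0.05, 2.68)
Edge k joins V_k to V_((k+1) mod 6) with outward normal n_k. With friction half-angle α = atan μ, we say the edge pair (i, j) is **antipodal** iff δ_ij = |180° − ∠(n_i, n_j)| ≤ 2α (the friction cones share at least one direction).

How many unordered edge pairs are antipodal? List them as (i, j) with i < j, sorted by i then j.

count = 4; pairs: (0,3), (1,4), (2,5), (3,5)

α = atan 0.45 = 24.23°;  2α = 48.46°
n_0 = (-0.9916, +0.1293)
n_1 = (-0.6932, -0.7207)
n_2 = (+0.3372, -0.9414)
n_3 = (+0.8888, -0.4583)
n_4 = (+0.7071, +0.7071)
n_5 = (-0.6623, +0.7493)
  (0,1): δ = 126.46°  ·
  (0,2): δ = 62.86°  ·
  (0,3): δ = 19.85°  ✓
  (0,4): δ = 52.43°  ·
  (0,5): δ = 138.91°  ·
  (1,2): δ = 116.40°  ·
  (1,3): δ = 73.39°  ·
  (1,4): δ = 1.11°  ✓
  (1,5): δ = 85.36°  ·
  (2,3): δ = 136.98°  ·
  (2,4): δ = 64.71°  ·
  (2,5): δ = 21.77°  ✓
  (3,4): δ = 107.72°  ·
  (3,5): δ = 21.25°  ✓
  (4,5): δ = 93.53°  ·
antipodal pairs: 4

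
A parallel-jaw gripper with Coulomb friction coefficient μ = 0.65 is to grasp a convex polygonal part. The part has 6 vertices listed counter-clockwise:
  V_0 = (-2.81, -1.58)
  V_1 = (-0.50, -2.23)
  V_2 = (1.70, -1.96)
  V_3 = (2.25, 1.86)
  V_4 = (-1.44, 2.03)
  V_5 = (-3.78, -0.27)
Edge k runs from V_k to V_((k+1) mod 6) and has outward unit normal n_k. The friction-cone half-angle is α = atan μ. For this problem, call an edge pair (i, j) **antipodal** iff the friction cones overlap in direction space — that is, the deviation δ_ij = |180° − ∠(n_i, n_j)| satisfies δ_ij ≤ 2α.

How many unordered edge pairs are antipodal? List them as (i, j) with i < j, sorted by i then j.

α = atan 0.65 = 33.02°;  2α = 66.05°
n_0 = (-0.2709, -0.9626)
n_1 = (+0.1218, -0.9926)
n_2 = (+0.9898, -0.1425)
n_3 = (+0.0460, +0.9989)
n_4 = (-0.7010, +0.7132)
n_5 = (-0.8037, -0.5951)
  (0,1): δ = 157.29°  ·
  (0,2): δ = 82.48°  ·
  (0,3): δ = 13.08°  ✓
  (0,4): δ = 60.22°  ✓
  (0,5): δ = 142.23°  ·
  (1,2): δ = 105.19°  ·
  (1,3): δ = 9.63°  ✓
  (1,4): δ = 37.51°  ✓
  (1,5): δ = 119.52°  ·
  (2,3): δ = 84.44°  ·
  (2,4): δ = 37.30°  ✓
  (2,5): δ = 44.71°  ✓
  (3,4): δ = 132.86°  ·
  (3,5): δ = 50.84°  ✓
  (4,5): δ = 97.99°  ·
antipodal pairs: 7

count = 7; pairs: (0,3), (0,4), (1,3), (1,4), (2,4), (2,5), (3,5)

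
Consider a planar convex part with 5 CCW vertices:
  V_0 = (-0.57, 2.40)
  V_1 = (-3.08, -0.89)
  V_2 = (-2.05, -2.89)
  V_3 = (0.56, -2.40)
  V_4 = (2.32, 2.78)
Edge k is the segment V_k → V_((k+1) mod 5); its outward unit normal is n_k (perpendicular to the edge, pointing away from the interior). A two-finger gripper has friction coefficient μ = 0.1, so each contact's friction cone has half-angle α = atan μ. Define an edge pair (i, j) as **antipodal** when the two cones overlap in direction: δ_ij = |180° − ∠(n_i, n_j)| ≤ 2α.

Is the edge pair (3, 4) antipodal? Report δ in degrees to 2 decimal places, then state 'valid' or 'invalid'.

δ = 63.74°, invalid

α = atan 0.1 = 5.71°;  2α = 11.42°
edge 3: e_3 = (+1.76, +5.18);  n_3 = (+0.9468, -0.3217)
edge 4: e_4 = (-2.89, -0.38);  n_4 = (-0.1304, +0.9915)
∠(n_3, n_4) = 116.26°
δ = |180° − 116.26°| = 63.74°
63.74° > 2α = 11.42°  →  invalid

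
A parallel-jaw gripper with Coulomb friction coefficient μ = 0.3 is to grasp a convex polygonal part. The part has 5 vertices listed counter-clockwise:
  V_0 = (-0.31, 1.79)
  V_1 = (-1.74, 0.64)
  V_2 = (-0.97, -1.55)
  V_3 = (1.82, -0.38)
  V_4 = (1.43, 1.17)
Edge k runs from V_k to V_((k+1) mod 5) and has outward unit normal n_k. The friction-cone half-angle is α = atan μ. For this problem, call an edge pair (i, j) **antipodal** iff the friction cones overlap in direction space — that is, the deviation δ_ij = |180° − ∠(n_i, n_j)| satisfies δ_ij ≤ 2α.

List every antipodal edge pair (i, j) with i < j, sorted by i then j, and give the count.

α = atan 0.3 = 16.70°;  2α = 33.40°
n_0 = (-0.6267, +0.7793)
n_1 = (-0.9434, -0.3317)
n_2 = (+0.3867, -0.9222)
n_3 = (+0.9698, +0.2440)
n_4 = (+0.3357, +0.9420)
  (0,1): δ = 109.43°  ·
  (0,2): δ = 16.06°  ✓
  (0,3): δ = 65.32°  ·
  (0,4): δ = 121.58°  ·
  (1,2): δ = 86.62°  ·
  (1,3): δ = 5.25°  ✓
  (1,4): δ = 51.02°  ·
  (2,3): δ = 98.63°  ·
  (2,4): δ = 42.36°  ·
  (3,4): δ = 123.74°  ·
antipodal pairs: 2

count = 2; pairs: (0,2), (1,3)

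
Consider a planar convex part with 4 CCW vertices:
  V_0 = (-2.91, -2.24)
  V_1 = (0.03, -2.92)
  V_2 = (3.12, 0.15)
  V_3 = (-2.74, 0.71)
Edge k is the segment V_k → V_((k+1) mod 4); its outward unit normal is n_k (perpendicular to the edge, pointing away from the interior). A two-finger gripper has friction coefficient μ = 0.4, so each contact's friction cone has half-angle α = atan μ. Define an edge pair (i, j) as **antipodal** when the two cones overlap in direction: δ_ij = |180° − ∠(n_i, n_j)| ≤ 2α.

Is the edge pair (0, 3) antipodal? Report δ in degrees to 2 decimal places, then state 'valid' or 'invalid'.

α = atan 0.4 = 21.80°;  2α = 43.60°
edge 0: e_0 = (+2.94, -0.68);  n_0 = (-0.2253, -0.9743)
edge 3: e_3 = (-0.17, -2.95);  n_3 = (-0.9983, +0.0575)
∠(n_0, n_3) = 80.28°
δ = |180° − 80.28°| = 99.72°
99.72° > 2α = 43.60°  →  invalid

δ = 99.72°, invalid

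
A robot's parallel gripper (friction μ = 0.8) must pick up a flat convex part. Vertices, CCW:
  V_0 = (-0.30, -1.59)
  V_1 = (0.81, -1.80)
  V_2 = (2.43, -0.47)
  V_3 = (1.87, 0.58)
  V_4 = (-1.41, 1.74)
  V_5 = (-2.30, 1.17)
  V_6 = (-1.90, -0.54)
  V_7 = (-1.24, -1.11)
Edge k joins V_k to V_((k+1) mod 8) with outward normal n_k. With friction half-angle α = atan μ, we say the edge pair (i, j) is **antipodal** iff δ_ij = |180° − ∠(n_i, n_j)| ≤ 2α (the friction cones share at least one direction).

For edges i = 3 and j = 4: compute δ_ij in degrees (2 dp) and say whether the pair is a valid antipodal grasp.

δ = 127.89°, invalid

α = atan 0.8 = 38.66°;  2α = 77.32°
edge 3: e_3 = (-3.28, +1.16);  n_3 = (+0.3334, +0.9428)
edge 4: e_4 = (-0.89, -0.57);  n_4 = (-0.5393, +0.8421)
∠(n_3, n_4) = 52.11°
δ = |180° − 52.11°| = 127.89°
127.89° > 2α = 77.32°  →  invalid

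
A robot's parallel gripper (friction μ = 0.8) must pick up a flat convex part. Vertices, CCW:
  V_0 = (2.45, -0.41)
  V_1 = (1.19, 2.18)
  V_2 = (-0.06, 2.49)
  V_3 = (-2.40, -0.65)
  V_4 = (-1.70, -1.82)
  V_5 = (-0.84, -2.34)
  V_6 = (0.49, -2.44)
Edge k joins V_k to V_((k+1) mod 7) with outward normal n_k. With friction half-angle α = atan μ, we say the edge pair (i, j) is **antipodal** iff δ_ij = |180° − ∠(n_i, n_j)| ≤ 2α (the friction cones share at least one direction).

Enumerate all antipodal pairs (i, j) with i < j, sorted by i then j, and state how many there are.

α = atan 0.8 = 38.66°;  2α = 77.32°
n_0 = (+0.8992, +0.4375)
n_1 = (+0.2407, +0.9706)
n_2 = (-0.8018, +0.5975)
n_3 = (-0.8581, -0.5134)
n_4 = (-0.5174, -0.8557)
n_5 = (-0.0750, -0.9972)
n_6 = (+0.7194, -0.6946)
  (0,1): δ = 129.87°  ·
  (0,2): δ = 62.64°  ✓
  (0,3): δ = 4.95°  ✓
  (0,4): δ = 32.90°  ✓
  (0,5): δ = 59.76°  ✓
  (0,6): δ = 110.06°  ·
  (1,2): δ = 112.77°  ·
  (1,3): δ = 45.18°  ✓
  (1,4): δ = 17.23°  ✓
  (1,5): δ = 9.63°  ✓
  (1,6): δ = 59.93°  ✓
  (2,3): δ = 112.41°  ·
  (2,4): δ = 84.46°  ·
  (2,5): δ = 57.61°  ✓
  (2,6): δ = 7.30°  ✓
  (3,4): δ = 152.05°  ·
  (3,5): δ = 125.19°  ·
  (3,6): δ = 74.89°  ✓
  (4,5): δ = 153.14°  ·
  (4,6): δ = 102.84°  ·
  (5,6): δ = 129.70°  ·
antipodal pairs: 11

count = 11; pairs: (0,2), (0,3), (0,4), (0,5), (1,3), (1,4), (1,5), (1,6), (2,5), (2,6), (3,6)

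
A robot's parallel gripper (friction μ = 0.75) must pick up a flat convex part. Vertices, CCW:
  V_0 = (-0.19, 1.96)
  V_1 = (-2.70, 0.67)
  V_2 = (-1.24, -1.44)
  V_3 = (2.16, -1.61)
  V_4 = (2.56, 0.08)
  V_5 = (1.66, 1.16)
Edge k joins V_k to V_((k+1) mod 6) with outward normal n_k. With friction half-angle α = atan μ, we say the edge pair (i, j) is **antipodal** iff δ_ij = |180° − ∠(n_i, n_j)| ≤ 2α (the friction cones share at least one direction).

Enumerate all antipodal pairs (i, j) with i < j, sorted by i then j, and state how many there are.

α = atan 0.75 = 36.87°;  2α = 73.74°
n_0 = (-0.4571, +0.8894)
n_1 = (-0.8223, -0.5690)
n_2 = (-0.0499, -0.9988)
n_3 = (+0.9731, -0.2303)
n_4 = (+0.7682, +0.6402)
n_5 = (+0.3969, +0.9179)
  (0,1): δ = 82.52°  ·
  (0,2): δ = 30.06°  ✓
  (0,3): δ = 49.48°  ✓
  (0,4): δ = 102.60°  ·
  (0,5): δ = 129.41°  ·
  (1,2): δ = 127.54°  ·
  (1,3): δ = 48.00°  ✓
  (1,4): δ = 5.12°  ✓
  (1,5): δ = 31.93°  ✓
  (2,3): δ = 100.45°  ·
  (2,4): δ = 47.33°  ✓
  (2,5): δ = 20.52°  ✓
  (3,4): δ = 126.88°  ·
  (3,5): δ = 100.07°  ·
  (4,5): δ = 153.19°  ·
antipodal pairs: 7

count = 7; pairs: (0,2), (0,3), (1,3), (1,4), (1,5), (2,4), (2,5)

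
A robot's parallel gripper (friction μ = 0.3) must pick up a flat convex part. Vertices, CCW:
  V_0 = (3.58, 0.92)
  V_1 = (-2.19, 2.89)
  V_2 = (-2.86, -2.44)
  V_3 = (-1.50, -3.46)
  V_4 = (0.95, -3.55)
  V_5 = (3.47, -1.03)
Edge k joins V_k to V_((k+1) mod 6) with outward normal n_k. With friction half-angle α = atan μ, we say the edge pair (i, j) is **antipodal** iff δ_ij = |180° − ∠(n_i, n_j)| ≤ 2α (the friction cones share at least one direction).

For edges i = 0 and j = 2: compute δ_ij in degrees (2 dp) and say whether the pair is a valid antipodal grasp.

δ = 18.02°, valid

α = atan 0.3 = 16.70°;  2α = 33.40°
edge 0: e_0 = (-5.77, +1.97);  n_0 = (+0.3231, +0.9464)
edge 2: e_2 = (+1.36, -1.02);  n_2 = (-0.6000, -0.8000)
∠(n_0, n_2) = 161.98°
δ = |180° − 161.98°| = 18.02°
18.02° ≤ 2α = 33.40°  →  valid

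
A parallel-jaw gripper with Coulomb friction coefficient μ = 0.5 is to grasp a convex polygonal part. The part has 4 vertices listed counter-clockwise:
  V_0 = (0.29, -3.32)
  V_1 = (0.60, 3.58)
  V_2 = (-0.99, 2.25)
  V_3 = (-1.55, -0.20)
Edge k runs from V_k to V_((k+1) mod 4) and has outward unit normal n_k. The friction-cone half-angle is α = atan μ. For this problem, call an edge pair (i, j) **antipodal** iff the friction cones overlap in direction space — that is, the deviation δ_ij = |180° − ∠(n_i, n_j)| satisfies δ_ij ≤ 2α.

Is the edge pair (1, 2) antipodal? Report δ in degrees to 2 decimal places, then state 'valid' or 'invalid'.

α = atan 0.5 = 26.57°;  2α = 53.13°
edge 1: e_1 = (-1.59, -1.33);  n_1 = (-0.6416, +0.7670)
edge 2: e_2 = (-0.56, -2.45);  n_2 = (-0.9749, +0.2228)
∠(n_1, n_2) = 37.21°
δ = |180° − 37.21°| = 142.79°
142.79° > 2α = 53.13°  →  invalid

δ = 142.79°, invalid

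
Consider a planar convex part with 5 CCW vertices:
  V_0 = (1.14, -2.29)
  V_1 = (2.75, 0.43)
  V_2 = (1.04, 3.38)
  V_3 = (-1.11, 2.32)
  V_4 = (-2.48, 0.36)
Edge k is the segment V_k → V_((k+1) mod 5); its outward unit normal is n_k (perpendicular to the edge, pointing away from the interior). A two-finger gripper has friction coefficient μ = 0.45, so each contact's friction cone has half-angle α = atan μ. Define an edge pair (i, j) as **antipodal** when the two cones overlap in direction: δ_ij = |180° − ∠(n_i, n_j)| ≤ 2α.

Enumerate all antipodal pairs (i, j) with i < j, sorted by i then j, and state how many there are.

count = 3; pairs: (0,2), (0,3), (1,4)

α = atan 0.45 = 24.23°;  2α = 48.46°
n_0 = (+0.8605, -0.5094)
n_1 = (+0.8652, +0.5015)
n_2 = (-0.4422, +0.8969)
n_3 = (-0.8196, +0.5729)
n_4 = (-0.5907, -0.8069)
  (0,1): δ = 119.28°  ·
  (0,2): δ = 33.13°  ✓
  (0,3): δ = 4.33°  ✓
  (0,4): δ = 84.42°  ·
  (1,2): δ = 93.85°  ·
  (1,3): δ = 65.05°  ·
  (1,4): δ = 23.70°  ✓
  (2,3): δ = 151.20°  ·
  (2,4): δ = 62.45°  ·
  (3,4): δ = 91.25°  ·
antipodal pairs: 3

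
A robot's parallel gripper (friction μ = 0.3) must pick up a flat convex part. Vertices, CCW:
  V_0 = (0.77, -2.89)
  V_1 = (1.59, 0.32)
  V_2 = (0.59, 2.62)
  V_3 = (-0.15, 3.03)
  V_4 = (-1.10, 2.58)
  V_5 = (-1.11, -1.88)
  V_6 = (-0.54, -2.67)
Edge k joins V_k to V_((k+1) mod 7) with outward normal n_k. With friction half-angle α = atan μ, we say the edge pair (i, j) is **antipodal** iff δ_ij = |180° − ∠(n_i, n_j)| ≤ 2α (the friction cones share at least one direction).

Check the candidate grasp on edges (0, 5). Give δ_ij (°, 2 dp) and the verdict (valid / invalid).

α = atan 0.3 = 16.70°;  2α = 33.40°
edge 0: e_0 = (+0.82, +3.21);  n_0 = (+0.9689, -0.2475)
edge 5: e_5 = (+0.57, -0.79);  n_5 = (-0.8109, -0.5851)
∠(n_0, n_5) = 129.86°
δ = |180° − 129.86°| = 50.14°
50.14° > 2α = 33.40°  →  invalid

δ = 50.14°, invalid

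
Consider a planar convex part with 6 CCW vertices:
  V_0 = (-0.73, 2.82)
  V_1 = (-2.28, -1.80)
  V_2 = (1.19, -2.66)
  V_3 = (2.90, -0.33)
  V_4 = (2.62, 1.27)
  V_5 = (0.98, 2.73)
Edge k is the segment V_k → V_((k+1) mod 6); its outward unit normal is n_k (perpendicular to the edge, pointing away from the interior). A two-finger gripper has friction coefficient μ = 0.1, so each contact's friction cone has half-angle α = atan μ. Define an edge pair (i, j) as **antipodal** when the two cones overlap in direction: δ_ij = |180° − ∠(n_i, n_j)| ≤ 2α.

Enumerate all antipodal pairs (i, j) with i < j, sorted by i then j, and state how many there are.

count = 1; pairs: (1,5)

α = atan 0.1 = 5.71°;  2α = 11.42°
n_0 = (-0.9481, +0.3181)
n_1 = (-0.2406, -0.9706)
n_2 = (+0.8062, -0.5917)
n_3 = (+0.9850, +0.1724)
n_4 = (+0.6649, +0.7469)
n_5 = (+0.0526, +0.9986)
  (0,1): δ = 85.37°  ·
  (0,2): δ = 17.73°  ·
  (0,3): δ = 28.47°  ·
  (0,4): δ = 66.87°  ·
  (0,5): δ = 105.53°  ·
  (1,2): δ = 112.36°  ·
  (1,3): δ = 66.15°  ·
  (1,4): δ = 27.76°  ·
  (1,5): δ = 10.91°  ✓
  (2,3): δ = 133.80°  ·
  (2,4): δ = 95.40°  ·
  (2,5): δ = 56.74°  ·
  (3,4): δ = 141.60°  ·
  (3,5): δ = 102.94°  ·
  (4,5): δ = 141.34°  ·
antipodal pairs: 1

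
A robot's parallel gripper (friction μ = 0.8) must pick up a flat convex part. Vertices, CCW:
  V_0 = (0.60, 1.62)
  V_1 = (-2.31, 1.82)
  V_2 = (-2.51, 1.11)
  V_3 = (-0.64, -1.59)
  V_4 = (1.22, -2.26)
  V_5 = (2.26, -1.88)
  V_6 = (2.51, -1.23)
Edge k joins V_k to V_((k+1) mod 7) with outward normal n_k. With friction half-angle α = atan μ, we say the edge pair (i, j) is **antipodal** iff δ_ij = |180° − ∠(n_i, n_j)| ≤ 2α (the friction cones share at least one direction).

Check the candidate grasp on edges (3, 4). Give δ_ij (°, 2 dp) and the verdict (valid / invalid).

δ = 140.12°, invalid

α = atan 0.8 = 38.66°;  2α = 77.32°
edge 3: e_3 = (+1.86, -0.67);  n_3 = (-0.3389, -0.9408)
edge 4: e_4 = (+1.04, +0.38);  n_4 = (+0.3432, -0.9393)
∠(n_3, n_4) = 39.88°
δ = |180° − 39.88°| = 140.12°
140.12° > 2α = 77.32°  →  invalid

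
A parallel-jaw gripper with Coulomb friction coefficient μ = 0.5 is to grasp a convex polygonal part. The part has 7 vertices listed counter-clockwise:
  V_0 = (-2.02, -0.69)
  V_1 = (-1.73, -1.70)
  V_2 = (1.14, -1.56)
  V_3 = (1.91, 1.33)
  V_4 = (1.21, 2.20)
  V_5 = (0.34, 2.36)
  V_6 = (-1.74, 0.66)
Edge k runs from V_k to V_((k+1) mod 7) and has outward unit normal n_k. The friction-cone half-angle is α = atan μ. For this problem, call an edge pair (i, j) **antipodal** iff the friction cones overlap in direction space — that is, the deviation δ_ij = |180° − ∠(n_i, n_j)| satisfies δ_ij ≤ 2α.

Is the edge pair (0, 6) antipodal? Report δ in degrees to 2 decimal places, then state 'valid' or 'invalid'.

α = atan 0.5 = 26.57°;  2α = 53.13°
edge 0: e_0 = (+0.29, -1.01);  n_0 = (-0.9612, -0.2760)
edge 6: e_6 = (-0.28, -1.35);  n_6 = (-0.9792, +0.2031)
∠(n_0, n_6) = 27.74°
δ = |180° − 27.74°| = 152.26°
152.26° > 2α = 53.13°  →  invalid

δ = 152.26°, invalid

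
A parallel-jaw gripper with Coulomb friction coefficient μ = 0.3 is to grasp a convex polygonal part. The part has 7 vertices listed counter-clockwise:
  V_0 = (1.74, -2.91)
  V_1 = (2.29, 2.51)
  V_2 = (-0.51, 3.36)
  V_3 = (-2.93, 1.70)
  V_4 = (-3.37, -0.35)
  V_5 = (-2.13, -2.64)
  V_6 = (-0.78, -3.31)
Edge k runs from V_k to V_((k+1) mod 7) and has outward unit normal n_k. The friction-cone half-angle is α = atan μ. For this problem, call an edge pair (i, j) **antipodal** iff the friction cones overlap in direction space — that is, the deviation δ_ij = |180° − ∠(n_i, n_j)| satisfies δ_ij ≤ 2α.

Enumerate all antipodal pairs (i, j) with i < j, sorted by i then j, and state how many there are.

α = atan 0.3 = 16.70°;  2α = 33.40°
n_0 = (+0.9949, -0.1010)
n_1 = (+0.2905, +0.9569)
n_2 = (-0.5657, +0.8246)
n_3 = (-0.9777, +0.2099)
n_4 = (-0.8794, -0.4762)
n_5 = (-0.4446, -0.8958)
n_6 = (+0.1568, -0.9876)
  (0,1): δ = 101.09°  ·
  (0,2): δ = 49.76°  ·
  (0,3): δ = 6.32°  ✓
  (0,4): δ = 34.23°  ·
  (0,5): δ = 69.40°  ·
  (0,6): δ = 104.81°  ·
  (1,2): δ = 128.67°  ·
  (1,3): δ = 85.23°  ·
  (1,4): δ = 44.68°  ·
  (1,5): δ = 9.51°  ✓
  (1,6): δ = 25.91°  ✓
  (2,3): δ = 136.56°  ·
  (2,4): δ = 96.01°  ·
  (2,5): δ = 60.84°  ·
  (2,6): δ = 25.43°  ✓
  (3,4): δ = 139.45°  ·
  (3,5): δ = 104.28°  ·
  (3,6): δ = 68.87°  ·
  (4,5): δ = 144.83°  ·
  (4,6): δ = 109.42°  ·
  (5,6): δ = 144.59°  ·
antipodal pairs: 4

count = 4; pairs: (0,3), (1,5), (1,6), (2,6)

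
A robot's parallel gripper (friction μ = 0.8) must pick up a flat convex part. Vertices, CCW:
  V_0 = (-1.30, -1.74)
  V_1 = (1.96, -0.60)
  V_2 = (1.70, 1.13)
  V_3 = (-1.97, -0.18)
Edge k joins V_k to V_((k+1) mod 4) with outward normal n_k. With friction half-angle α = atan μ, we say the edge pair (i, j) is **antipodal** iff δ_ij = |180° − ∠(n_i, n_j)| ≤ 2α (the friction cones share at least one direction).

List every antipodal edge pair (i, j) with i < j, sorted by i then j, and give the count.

α = atan 0.8 = 38.66°;  2α = 77.32°
n_0 = (+0.3301, -0.9439)
n_1 = (+0.9889, +0.1486)
n_2 = (-0.3362, +0.9418)
n_3 = (-0.9188, -0.3946)
  (0,1): δ = 100.73°  ·
  (0,2): δ = 0.37°  ✓
  (0,3): δ = 93.97°  ·
  (1,2): δ = 78.90°  ·
  (1,3): δ = 14.70°  ✓
  (2,3): δ = 86.40°  ·
antipodal pairs: 2

count = 2; pairs: (0,2), (1,3)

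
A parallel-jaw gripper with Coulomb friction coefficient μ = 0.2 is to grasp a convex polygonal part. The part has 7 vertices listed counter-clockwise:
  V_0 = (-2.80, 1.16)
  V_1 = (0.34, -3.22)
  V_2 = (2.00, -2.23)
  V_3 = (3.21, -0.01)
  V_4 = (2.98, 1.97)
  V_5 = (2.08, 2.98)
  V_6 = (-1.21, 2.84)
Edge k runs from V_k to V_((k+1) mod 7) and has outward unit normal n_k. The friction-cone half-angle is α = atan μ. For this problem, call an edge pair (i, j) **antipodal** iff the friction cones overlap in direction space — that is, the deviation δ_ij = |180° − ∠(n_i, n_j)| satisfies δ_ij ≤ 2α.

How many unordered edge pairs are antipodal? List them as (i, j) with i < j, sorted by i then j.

count = 3; pairs: (0,4), (1,6), (2,6)

α = atan 0.2 = 11.31°;  2α = 22.62°
n_0 = (-0.8127, -0.5826)
n_1 = (+0.5122, -0.8589)
n_2 = (+0.8780, -0.4786)
n_3 = (+0.9933, +0.1154)
n_4 = (+0.7466, +0.6653)
n_5 = (-0.0425, +0.9991)
n_6 = (-0.7263, +0.6874)
  (0,1): δ = 94.83°  ·
  (0,2): δ = 64.23°  ·
  (0,3): δ = 29.01°  ·
  (0,4): δ = 6.07°  ✓
  (0,5): δ = 56.80°  ·
  (0,6): δ = 100.94°  ·
  (1,2): δ = 149.40°  ·
  (1,3): δ = 114.19°  ·
  (1,4): δ = 79.11°  ·
  (1,5): δ = 28.37°  ·
  (1,6): δ = 15.77°  ✓
  (2,3): δ = 144.78°  ·
  (2,4): δ = 109.70°  ·
  (2,5): δ = 58.97°  ·
  (2,6): δ = 14.83°  ✓
  (3,4): δ = 144.92°  ·
  (3,5): δ = 94.19°  ·
  (3,6): δ = 50.05°  ·
  (4,5): δ = 129.27°  ·
  (4,6): δ = 85.13°  ·
  (5,6): δ = 135.86°  ·
antipodal pairs: 3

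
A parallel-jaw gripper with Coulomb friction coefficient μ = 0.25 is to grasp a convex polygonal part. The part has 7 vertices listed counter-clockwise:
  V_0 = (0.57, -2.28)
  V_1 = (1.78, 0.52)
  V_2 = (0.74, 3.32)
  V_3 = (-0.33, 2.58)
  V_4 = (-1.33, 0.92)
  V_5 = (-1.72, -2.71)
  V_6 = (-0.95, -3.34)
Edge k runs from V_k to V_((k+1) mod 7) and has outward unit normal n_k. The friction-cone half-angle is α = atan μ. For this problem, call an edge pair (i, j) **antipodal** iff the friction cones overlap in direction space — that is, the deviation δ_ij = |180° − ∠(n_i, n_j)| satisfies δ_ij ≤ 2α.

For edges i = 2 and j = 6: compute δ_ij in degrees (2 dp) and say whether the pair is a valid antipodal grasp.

δ = 0.22°, valid

α = atan 0.25 = 14.04°;  2α = 28.07°
edge 2: e_2 = (-1.07, -0.74);  n_2 = (-0.5688, +0.8225)
edge 6: e_6 = (+1.52, +1.06);  n_6 = (+0.5720, -0.8202)
∠(n_2, n_6) = 179.78°
δ = |180° − 179.78°| = 0.22°
0.22° ≤ 2α = 28.07°  →  valid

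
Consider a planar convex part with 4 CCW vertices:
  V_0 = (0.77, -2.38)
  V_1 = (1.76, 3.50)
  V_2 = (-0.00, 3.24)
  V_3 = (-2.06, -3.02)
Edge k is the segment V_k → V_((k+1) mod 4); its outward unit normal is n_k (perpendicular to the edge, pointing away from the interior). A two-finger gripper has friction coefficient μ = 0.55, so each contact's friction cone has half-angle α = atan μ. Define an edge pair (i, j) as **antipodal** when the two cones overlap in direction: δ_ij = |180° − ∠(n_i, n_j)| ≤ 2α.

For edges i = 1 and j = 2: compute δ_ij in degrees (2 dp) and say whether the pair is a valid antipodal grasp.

δ = 116.62°, invalid

α = atan 0.55 = 28.81°;  2α = 57.62°
edge 1: e_1 = (-1.76, -0.26);  n_1 = (-0.1461, +0.9893)
edge 2: e_2 = (-2.06, -6.26);  n_2 = (-0.9499, +0.3126)
∠(n_1, n_2) = 63.38°
δ = |180° − 63.38°| = 116.62°
116.62° > 2α = 57.62°  →  invalid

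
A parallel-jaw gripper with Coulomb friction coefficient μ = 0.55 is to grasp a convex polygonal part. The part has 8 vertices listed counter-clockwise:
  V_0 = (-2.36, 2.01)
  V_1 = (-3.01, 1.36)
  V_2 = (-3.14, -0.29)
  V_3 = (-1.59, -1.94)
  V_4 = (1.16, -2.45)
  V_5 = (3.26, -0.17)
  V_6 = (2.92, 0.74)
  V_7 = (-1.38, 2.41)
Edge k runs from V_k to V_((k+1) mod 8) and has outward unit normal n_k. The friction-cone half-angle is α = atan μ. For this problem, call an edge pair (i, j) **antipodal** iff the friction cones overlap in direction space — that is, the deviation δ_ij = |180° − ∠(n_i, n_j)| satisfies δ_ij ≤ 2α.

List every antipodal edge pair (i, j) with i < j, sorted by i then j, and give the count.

count = 9; pairs: (0,3), (0,4), (1,4), (1,5), (2,5), (2,6), (3,6), (3,7), (4,7)

α = atan 0.55 = 28.81°;  2α = 57.62°
n_0 = (-0.7071, +0.7071)
n_1 = (-0.9969, +0.0785)
n_2 = (-0.7288, -0.6847)
n_3 = (-0.1823, -0.9832)
n_4 = (+0.7355, -0.6775)
n_5 = (+0.9368, +0.3500)
n_6 = (+0.3620, +0.9322)
n_7 = (-0.3779, +0.9258)
  (0,1): δ = 139.50°  ·
  (0,2): δ = 91.79°  ·
  (0,3): δ = 55.51°  ✓
  (0,4): δ = 2.35°  ✓
  (0,5): δ = 65.49°  ·
  (0,6): δ = 113.78°  ·
  (0,7): δ = 157.20°  ·
  (1,2): δ = 132.29°  ·
  (1,3): δ = 96.00°  ·
  (1,4): δ = 38.14°  ✓
  (1,5): δ = 24.99°  ✓
  (1,6): δ = 73.28°  ·
  (1,7): δ = 116.71°  ·
  (2,3): δ = 143.72°  ·
  (2,4): δ = 85.86°  ·
  (2,5): δ = 22.72°  ✓
  (2,6): δ = 25.57°  ✓
  (2,7): δ = 68.99°  ·
  (3,4): δ = 122.14°  ·
  (3,5): δ = 59.01°  ·
  (3,6): δ = 10.72°  ✓
  (3,7): δ = 32.71°  ✓
  (4,5): δ = 116.87°  ·
  (4,6): δ = 68.58°  ·
  (4,7): δ = 25.15°  ✓
  (5,6): δ = 131.71°  ·
  (5,7): δ = 88.28°  ·
  (6,7): δ = 136.57°  ·
antipodal pairs: 9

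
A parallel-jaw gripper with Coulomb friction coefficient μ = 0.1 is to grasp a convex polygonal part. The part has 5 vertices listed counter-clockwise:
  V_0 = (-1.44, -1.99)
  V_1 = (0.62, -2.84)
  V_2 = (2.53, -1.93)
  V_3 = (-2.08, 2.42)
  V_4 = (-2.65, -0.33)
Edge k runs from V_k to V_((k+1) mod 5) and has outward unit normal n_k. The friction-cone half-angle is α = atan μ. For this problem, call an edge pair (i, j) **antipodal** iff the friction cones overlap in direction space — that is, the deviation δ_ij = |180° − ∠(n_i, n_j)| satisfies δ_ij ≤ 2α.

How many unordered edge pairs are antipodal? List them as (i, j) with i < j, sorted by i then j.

α = atan 0.1 = 5.71°;  2α = 11.42°
n_0 = (-0.3814, -0.9244)
n_1 = (+0.4301, -0.9028)
n_2 = (+0.6863, +0.7273)
n_3 = (-0.9792, +0.2030)
n_4 = (-0.8081, -0.5890)
  (0,1): δ = 132.10°  ·
  (0,2): δ = 20.92°  ·
  (0,3): δ = 100.71°  ·
  (0,4): δ = 148.51°  ·
  (1,2): δ = 68.81°  ·
  (1,3): δ = 52.81°  ·
  (1,4): δ = 100.61°  ·
  (2,3): δ = 58.37°  ·
  (2,4): δ = 10.57°  ✓
  (3,4): δ = 132.20°  ·
antipodal pairs: 1

count = 1; pairs: (2,4)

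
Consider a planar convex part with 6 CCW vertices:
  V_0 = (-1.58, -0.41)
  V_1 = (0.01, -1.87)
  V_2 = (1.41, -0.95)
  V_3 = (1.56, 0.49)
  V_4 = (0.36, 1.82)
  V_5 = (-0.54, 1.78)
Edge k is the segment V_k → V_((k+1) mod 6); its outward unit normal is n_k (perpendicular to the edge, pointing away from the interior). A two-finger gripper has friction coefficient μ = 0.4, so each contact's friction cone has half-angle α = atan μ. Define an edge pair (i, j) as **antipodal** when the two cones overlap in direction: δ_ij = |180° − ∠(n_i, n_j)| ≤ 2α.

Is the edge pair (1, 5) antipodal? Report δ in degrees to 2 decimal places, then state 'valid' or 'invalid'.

α = atan 0.4 = 21.80°;  2α = 43.60°
edge 1: e_1 = (+1.40, +0.92);  n_1 = (+0.5492, -0.8357)
edge 5: e_5 = (-1.04, -2.19);  n_5 = (-0.9033, +0.4290)
∠(n_1, n_5) = 148.71°
δ = |180° − 148.71°| = 31.29°
31.29° ≤ 2α = 43.60°  →  valid

δ = 31.29°, valid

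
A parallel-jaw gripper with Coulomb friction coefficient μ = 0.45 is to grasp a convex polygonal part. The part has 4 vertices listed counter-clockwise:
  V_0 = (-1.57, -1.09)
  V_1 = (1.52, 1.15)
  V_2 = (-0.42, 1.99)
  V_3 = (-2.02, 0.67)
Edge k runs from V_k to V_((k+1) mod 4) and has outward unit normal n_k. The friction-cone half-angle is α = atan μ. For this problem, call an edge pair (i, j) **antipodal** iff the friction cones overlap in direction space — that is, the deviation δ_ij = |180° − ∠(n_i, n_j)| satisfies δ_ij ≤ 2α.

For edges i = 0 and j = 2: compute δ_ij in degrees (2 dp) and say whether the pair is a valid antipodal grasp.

δ = 3.58°, valid

α = atan 0.45 = 24.23°;  2α = 48.46°
edge 0: e_0 = (+3.09, +2.24);  n_0 = (+0.5869, -0.8096)
edge 2: e_2 = (-1.60, -1.32);  n_2 = (-0.6364, +0.7714)
∠(n_0, n_2) = 176.42°
δ = |180° − 176.42°| = 3.58°
3.58° ≤ 2α = 48.46°  →  valid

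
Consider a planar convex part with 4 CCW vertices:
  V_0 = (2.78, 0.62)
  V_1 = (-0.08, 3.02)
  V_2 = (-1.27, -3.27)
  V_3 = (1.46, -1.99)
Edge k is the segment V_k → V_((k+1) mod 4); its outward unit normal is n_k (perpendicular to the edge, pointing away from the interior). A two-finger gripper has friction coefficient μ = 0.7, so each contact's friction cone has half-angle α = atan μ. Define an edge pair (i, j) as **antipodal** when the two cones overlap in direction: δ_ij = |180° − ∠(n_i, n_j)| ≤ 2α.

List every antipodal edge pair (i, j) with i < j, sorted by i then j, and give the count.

count = 4; pairs: (0,1), (0,2), (1,2), (1,3)

α = atan 0.7 = 34.99°;  2α = 69.98°
n_0 = (+0.6428, +0.7660)
n_1 = (-0.9826, +0.1859)
n_2 = (+0.4245, -0.9054)
n_3 = (+0.8924, -0.4513)
  (0,1): δ = 60.71°  ✓
  (0,2): δ = 65.12°  ✓
  (0,3): δ = 103.17°  ·
  (1,2): δ = 54.17°  ✓
  (1,3): δ = 16.11°  ✓
  (2,3): δ = 141.95°  ·
antipodal pairs: 4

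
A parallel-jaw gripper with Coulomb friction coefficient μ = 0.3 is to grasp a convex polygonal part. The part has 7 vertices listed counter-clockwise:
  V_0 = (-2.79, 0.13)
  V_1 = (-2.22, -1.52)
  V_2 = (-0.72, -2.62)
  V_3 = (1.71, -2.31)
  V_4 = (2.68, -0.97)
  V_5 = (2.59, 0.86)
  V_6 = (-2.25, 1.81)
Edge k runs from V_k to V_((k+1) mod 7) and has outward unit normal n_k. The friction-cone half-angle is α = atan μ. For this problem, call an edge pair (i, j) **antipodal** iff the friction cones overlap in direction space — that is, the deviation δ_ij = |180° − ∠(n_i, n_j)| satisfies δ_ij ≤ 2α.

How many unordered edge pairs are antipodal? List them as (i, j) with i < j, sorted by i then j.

count = 5; pairs: (0,4), (1,5), (2,5), (3,6), (4,6)

α = atan 0.3 = 16.70°;  2α = 33.40°
n_0 = (-0.9452, -0.3265)
n_1 = (-0.5914, -0.8064)
n_2 = (+0.1265, -0.9920)
n_3 = (+0.8100, -0.5864)
n_4 = (+0.9988, +0.0491)
n_5 = (+0.1926, +0.9813)
n_6 = (-0.9520, +0.3060)
  (0,1): δ = 145.31°  ·
  (0,2): δ = 101.79°  ·
  (0,3): δ = 54.96°  ·
  (0,4): δ = 16.24°  ✓
  (0,5): δ = 59.84°  ·
  (0,6): δ = 143.12°  ·
  (1,2): δ = 136.48°  ·
  (1,3): δ = 89.65°  ·
  (1,4): δ = 50.93°  ·
  (1,5): δ = 25.15°  ✓
  (1,6): δ = 108.43°  ·
  (2,3): δ = 133.17°  ·
  (2,4): δ = 94.45°  ·
  (2,5): δ = 18.37°  ✓
  (2,6): δ = 64.91°  ·
  (3,4): δ = 141.28°  ·
  (3,5): δ = 65.20°  ·
  (3,6): δ = 18.08°  ✓
  (4,5): δ = 103.92°  ·
  (4,6): δ = 20.63°  ✓
  (5,6): δ = 96.71°  ·
antipodal pairs: 5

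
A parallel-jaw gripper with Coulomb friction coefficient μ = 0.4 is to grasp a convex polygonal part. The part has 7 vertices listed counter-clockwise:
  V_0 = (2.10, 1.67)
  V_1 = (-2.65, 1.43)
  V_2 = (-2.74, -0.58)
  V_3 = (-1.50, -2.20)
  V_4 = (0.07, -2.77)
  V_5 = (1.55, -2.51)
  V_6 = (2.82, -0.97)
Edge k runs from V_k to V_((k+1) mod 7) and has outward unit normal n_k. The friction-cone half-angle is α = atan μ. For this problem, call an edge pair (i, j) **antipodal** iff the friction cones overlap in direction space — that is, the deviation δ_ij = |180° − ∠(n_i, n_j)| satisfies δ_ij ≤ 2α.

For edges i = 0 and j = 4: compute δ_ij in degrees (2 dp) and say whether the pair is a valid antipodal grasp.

δ = 7.07°, valid

α = atan 0.4 = 21.80°;  2α = 43.60°
edge 0: e_0 = (-4.75, -0.24);  n_0 = (-0.0505, +0.9987)
edge 4: e_4 = (+1.48, +0.26);  n_4 = (+0.1730, -0.9849)
∠(n_0, n_4) = 172.93°
δ = |180° − 172.93°| = 7.07°
7.07° ≤ 2α = 43.60°  →  valid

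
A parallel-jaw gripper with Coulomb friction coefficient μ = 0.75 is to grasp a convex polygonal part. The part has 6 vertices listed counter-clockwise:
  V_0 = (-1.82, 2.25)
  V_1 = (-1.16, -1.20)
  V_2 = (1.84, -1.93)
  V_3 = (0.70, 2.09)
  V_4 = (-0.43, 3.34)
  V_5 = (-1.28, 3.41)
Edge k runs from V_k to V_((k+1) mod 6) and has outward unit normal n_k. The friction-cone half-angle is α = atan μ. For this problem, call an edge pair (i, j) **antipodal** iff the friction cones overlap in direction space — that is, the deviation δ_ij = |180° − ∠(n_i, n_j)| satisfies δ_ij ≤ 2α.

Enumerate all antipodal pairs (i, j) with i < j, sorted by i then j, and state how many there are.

α = atan 0.75 = 36.87°;  2α = 73.74°
n_0 = (-0.9822, -0.1879)
n_1 = (-0.2364, -0.9716)
n_2 = (+0.9621, +0.2728)
n_3 = (+0.7418, +0.6706)
n_4 = (+0.0821, +0.9966)
n_5 = (-0.9066, +0.4220)
  (0,1): δ = 114.51°  ·
  (0,2): δ = 5.00°  ✓
  (0,3): δ = 31.28°  ✓
  (0,4): δ = 74.46°  ·
  (0,5): δ = 144.21°  ·
  (1,2): δ = 60.49°  ✓
  (1,3): δ = 34.21°  ✓
  (1,4): δ = 8.97°  ✓
  (1,5): δ = 78.71°  ·
  (2,3): δ = 153.72°  ·
  (2,4): δ = 110.54°  ·
  (2,5): δ = 40.80°  ✓
  (3,4): δ = 136.82°  ·
  (3,5): δ = 67.08°  ✓
  (4,5): δ = 110.25°  ·
antipodal pairs: 7

count = 7; pairs: (0,2), (0,3), (1,2), (1,3), (1,4), (2,5), (3,5)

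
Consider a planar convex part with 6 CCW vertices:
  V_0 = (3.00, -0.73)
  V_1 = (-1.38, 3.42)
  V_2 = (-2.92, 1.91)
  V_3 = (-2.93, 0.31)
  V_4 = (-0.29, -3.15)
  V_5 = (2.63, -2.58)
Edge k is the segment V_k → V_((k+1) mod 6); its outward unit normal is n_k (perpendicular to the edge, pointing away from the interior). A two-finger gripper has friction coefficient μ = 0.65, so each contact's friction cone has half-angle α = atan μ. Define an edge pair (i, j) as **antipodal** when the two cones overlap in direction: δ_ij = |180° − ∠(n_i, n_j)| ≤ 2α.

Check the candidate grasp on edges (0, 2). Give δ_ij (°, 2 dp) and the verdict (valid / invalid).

δ = 46.90°, valid

α = atan 0.65 = 33.02°;  2α = 66.05°
edge 0: e_0 = (-4.38, +4.15);  n_0 = (+0.6878, +0.7259)
edge 2: e_2 = (-0.01, -1.60);  n_2 = (-1.0000, +0.0062)
∠(n_0, n_2) = 133.10°
δ = |180° − 133.10°| = 46.90°
46.90° ≤ 2α = 66.05°  →  valid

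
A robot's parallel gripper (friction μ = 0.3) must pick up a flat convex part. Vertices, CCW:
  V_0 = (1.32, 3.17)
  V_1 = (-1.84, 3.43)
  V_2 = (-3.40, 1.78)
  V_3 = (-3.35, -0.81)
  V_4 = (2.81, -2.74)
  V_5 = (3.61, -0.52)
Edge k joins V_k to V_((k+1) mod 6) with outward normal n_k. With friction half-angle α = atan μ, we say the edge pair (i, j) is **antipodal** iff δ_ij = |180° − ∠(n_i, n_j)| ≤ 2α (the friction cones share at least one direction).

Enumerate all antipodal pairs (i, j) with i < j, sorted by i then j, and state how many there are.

α = atan 0.3 = 16.70°;  2α = 33.40°
n_0 = (+0.0820, +0.9966)
n_1 = (-0.7266, +0.6870)
n_2 = (-0.9998, -0.0193)
n_3 = (-0.2990, -0.9543)
n_4 = (+0.9408, -0.3390)
n_5 = (+0.8497, +0.5273)
  (0,1): δ = 128.69°  ·
  (0,2): δ = 84.19°  ·
  (0,3): δ = 12.69°  ✓
  (0,4): δ = 74.89°  ·
  (0,5): δ = 126.53°  ·
  (1,2): δ = 135.50°  ·
  (1,3): δ = 64.00°  ·
  (1,4): δ = 23.58°  ✓
  (1,5): δ = 75.22°  ·
  (2,3): δ = 108.50°  ·
  (2,4): δ = 20.92°  ✓
  (2,5): δ = 30.72°  ✓
  (3,4): δ = 92.42°  ·
  (3,5): δ = 40.78°  ·
  (4,5): δ = 128.36°  ·
antipodal pairs: 4

count = 4; pairs: (0,3), (1,4), (2,4), (2,5)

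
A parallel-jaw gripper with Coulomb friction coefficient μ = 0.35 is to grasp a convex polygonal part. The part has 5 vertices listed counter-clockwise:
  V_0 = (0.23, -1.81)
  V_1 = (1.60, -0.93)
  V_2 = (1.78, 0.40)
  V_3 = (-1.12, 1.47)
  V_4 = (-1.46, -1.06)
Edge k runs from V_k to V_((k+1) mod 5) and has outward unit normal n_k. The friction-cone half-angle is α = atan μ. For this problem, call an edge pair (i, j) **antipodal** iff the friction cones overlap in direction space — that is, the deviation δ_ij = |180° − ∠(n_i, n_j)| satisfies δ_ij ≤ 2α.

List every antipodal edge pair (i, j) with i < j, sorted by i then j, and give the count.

α = atan 0.35 = 19.29°;  2α = 38.58°
n_0 = (+0.5404, -0.8414)
n_1 = (+0.9910, -0.1341)
n_2 = (+0.3462, +0.9382)
n_3 = (-0.9911, +0.1332)
n_4 = (-0.4056, -0.9140)
  (0,1): δ = 130.42°  ·
  (0,2): δ = 52.97°  ·
  (0,3): δ = 49.63°  ·
  (0,4): δ = 123.35°  ·
  (1,2): δ = 102.54°  ·
  (1,3): δ = 0.05°  ✓
  (1,4): δ = 73.78°  ·
  (2,3): δ = 77.40°  ·
  (2,4): δ = 3.68°  ✓
  (3,4): δ = 106.28°  ·
antipodal pairs: 2

count = 2; pairs: (1,3), (2,4)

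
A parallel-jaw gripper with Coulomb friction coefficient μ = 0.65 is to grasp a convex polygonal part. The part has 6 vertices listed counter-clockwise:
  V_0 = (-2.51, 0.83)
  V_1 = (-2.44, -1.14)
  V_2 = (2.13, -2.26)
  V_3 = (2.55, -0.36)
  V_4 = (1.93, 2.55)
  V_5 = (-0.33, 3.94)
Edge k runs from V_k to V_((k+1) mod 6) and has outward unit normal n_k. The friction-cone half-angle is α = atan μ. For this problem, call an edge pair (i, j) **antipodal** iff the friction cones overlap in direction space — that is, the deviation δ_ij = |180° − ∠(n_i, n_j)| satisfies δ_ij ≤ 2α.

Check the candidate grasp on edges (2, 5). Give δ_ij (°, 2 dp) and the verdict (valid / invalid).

δ = 22.56°, valid

α = atan 0.65 = 33.02°;  2α = 66.05°
edge 2: e_2 = (+0.42, +1.90);  n_2 = (+0.9764, -0.2158)
edge 5: e_5 = (-2.18, -3.11);  n_5 = (-0.8189, +0.5740)
∠(n_2, n_5) = 157.44°
δ = |180° − 157.44°| = 22.56°
22.56° ≤ 2α = 66.05°  →  valid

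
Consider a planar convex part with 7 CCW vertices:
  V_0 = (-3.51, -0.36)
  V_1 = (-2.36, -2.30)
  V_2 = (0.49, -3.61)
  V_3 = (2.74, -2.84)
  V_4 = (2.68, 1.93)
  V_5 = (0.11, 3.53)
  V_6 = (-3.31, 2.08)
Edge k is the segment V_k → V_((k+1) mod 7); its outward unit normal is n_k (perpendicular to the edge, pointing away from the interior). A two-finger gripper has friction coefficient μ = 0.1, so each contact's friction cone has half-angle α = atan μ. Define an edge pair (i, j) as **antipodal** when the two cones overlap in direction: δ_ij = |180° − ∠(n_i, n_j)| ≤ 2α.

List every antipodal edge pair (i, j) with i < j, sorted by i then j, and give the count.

count = 3; pairs: (1,4), (2,5), (3,6)

α = atan 0.1 = 5.71°;  2α = 11.42°
n_0 = (-0.8602, -0.5099)
n_1 = (-0.4176, -0.9086)
n_2 = (+0.3238, -0.9461)
n_3 = (+0.9999, +0.0126)
n_4 = (+0.5285, +0.8489)
n_5 = (-0.3903, +0.9207)
n_6 = (-0.9967, +0.0817)
  (0,1): δ = 145.34°  ·
  (0,2): δ = 101.77°  ·
  (0,3): δ = 29.94°  ·
  (0,4): δ = 27.44°  ·
  (0,5): δ = 82.32°  ·
  (0,6): δ = 144.66°  ·
  (1,2): δ = 136.42°  ·
  (1,3): δ = 64.59°  ·
  (1,4): δ = 7.22°  ✓
  (1,5): δ = 47.66°  ·
  (1,6): δ = 110.00°  ·
  (2,3): δ = 108.17°  ·
  (2,4): δ = 50.80°  ·
  (2,5): δ = 4.08°  ✓
  (2,6): δ = 66.42°  ·
  (3,4): δ = 122.63°  ·
  (3,5): δ = 67.74°  ·
  (3,6): δ = 5.41°  ✓
  (4,5): δ = 125.12°  ·
  (4,6): δ = 62.78°  ·
  (5,6): δ = 117.66°  ·
antipodal pairs: 3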